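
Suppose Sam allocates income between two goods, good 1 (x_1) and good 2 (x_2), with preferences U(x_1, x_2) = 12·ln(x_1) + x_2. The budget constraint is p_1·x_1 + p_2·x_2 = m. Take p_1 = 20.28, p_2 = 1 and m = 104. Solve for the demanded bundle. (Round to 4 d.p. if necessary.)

Set MRS = p_1/p_2: (12/x_1)/1 = p_1/p_2.
So x_1*(p_1,p_2) = 12·p_2/p_1, independent of income; and x_2* = (m − 12·p_2)/p_2.
At the given prices: x_1* = 12·1/20.28 = 0.5917, and x_2* = 92.

x_1* = 0.5917, x_2* = 92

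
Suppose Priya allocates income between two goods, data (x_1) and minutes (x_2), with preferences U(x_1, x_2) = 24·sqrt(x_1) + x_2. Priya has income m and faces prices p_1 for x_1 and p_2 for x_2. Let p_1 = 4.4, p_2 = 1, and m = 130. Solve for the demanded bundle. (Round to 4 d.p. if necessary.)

x_1* = 7.438, x_2* = 97.2727

Plugging in: x_1* = (12·1/4.4)² = 7.438, x_2* = 97.2727.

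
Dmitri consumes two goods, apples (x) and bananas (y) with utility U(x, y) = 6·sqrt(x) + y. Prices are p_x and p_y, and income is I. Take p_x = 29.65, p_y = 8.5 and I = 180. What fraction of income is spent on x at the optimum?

share on x = 0.1218

MU_x = 3/√x, MU_y = 1. Tangency: 3/√x = p_x/p_y.
Solve: √x = 3·p_y/p_x, so x*(p_x,p_y) = (3·p_y/p_x)², and y* = (I − p_x·x*)/p_y.
Plugging in: x* = (3·8.5/29.65)² = 0.7397, y* = 18.5964.
Expenditure on x: 29.65·0.7397 = 21.9309; share = 0.1218.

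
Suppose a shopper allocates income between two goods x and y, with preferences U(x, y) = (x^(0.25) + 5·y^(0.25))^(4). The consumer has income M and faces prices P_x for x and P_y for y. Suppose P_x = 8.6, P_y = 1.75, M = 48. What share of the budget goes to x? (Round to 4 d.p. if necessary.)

Numerically y/x = 71.434368, so x* = 48/(8.6 + 1.75·71.434368) = 0.3593 and y* = 71.434368·0.3593 = 25.6631.
Expenditure on x: 8.6·0.3593 = 3.0896; share = 0.0644.

share on x = 0.0644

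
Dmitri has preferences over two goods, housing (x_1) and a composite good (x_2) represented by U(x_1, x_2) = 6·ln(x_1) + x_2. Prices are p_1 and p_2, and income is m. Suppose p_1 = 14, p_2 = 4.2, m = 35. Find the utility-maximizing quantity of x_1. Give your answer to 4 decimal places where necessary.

x_1* = 1.8

Set MRS = p_1/p_2: (6/x_1)/1 = p_1/p_2.
So x_1*(p_1,p_2) = 6·p_2/p_1, independent of income; and x_2* = (m − 6·p_2)/p_2.
At the given prices: x_1* = 6·4.2/14 = 1.8.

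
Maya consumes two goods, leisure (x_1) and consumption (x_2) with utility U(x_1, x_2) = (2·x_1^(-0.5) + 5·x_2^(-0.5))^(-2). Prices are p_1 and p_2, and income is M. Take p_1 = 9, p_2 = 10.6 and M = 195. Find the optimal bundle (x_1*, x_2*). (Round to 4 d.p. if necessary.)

x_1* = 7.3564, x_2* = 12.1502

From the CES first-order condition, (2/5)·(x_2/x_1)^(1.5) = p_1/p_2.
Hence x_2/x_1 = ((5/2)·p_1/p_2)^(1/(1.5)), i.e. raised to the 2/3 power.
Substitute x_2 = (x_2/x_1)·x_1 into the budget: x_1* = M/(p_1 + p_2·(x_2/x_1)).
Numerically x_2/x_1 = 1.651649, so x_1* = 195/(9 + 10.6·1.651649) = 7.3564 and x_2* = 1.651649·7.3564 = 12.1502.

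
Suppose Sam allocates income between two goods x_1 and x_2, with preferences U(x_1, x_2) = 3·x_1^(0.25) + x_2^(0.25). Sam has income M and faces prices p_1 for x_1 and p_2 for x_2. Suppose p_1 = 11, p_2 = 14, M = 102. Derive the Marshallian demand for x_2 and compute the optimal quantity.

x_2* = 1.2807

From the CES first-order condition, 3·(x_2/x_1)^(0.75) = p_1/p_2.
Solve for the ratio: x_2/x_1 = [(1/3)·p_1/p_2]^(4/3).
Substitute x_2 = (x_2/x_1)·x_1 into the budget: x_1* = M/(p_1 + p_2·(x_2/x_1)).
Numerically x_2/x_1 = 0.167568, so x_1* = 102/(11 + 14·0.167568) = 7.6428 and x_2* = 0.167568·7.6428 = 1.2807.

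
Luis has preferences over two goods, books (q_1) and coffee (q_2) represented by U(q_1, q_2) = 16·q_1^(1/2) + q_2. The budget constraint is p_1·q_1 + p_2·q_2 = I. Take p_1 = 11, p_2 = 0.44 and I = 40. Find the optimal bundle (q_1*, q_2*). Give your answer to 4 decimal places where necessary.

Utility is quasi-linear in q_2; the FOC for q_1 is 8/√q_1 = p_1/p_2.
Solve: √q_1 = 8·p_2/p_1, so q_1*(p_1,p_2) = (8·p_2/p_1)², and q_2* = (I − p_1·q_1*)/p_2.
Plugging in: q_1* = (8·0.44/11)² = 0.1024, q_2* = 88.3491.

q_1* = 0.1024, q_2* = 88.3491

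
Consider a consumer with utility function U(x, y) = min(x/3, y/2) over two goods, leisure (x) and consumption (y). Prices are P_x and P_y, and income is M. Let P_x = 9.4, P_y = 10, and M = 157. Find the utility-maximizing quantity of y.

y* = 6.5145

Demand: x*(P_x,P_y,M) = 3·M/(3·P_x + 2·P_y), y* = 2·M/(3·P_x + 2·P_y).
Here 3·9.4 + 2·10 = 48.2, giving y* = 6.5145.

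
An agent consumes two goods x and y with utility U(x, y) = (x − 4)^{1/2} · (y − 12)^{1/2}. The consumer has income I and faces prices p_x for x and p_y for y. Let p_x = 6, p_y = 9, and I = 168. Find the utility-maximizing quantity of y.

y* = 14

This is Cobb-Douglas in (x−4, y−12): tangency gives 0.5·p_y·(y−12) = 0.5·p_x·(x−4).
After buying the subsistence bundle (4, 12), a share 0.5 of the remaining income goes to x: x* = 4 + 0.5·(I − 4p_x − 12p_y)/p_x.
Discretionary income = 168 − 4·6 − 12·9 = 36; y* = 12 + 0.5·36/9 = 14.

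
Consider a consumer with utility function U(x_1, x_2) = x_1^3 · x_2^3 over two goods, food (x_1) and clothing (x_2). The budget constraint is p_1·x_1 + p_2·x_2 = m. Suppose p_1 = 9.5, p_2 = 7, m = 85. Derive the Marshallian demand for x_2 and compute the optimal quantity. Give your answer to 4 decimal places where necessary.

Tangency: MRS = x_2/x_1 = p_1/p_2.
Rearranging, p_2·x_2 = p_1·x_1. Substituting into the budget gives p_1·x_1·(1 + 1) = m.
Demand: x_1*(p_1,p_2,m) = 0.5·m/p_1 and x_2* = 0.5·m/p_2.
At p_1=9.5, p_2=7, m=85: x_2* = 0.5·85/7 = 6.0714.

x_2* = 6.0714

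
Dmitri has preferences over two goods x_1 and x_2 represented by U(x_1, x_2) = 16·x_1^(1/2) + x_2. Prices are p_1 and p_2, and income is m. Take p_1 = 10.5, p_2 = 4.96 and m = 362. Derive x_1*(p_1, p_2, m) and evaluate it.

x_1* = 14.2812

Thus x_1* = (8·p_2/p_1)² — independent of m — with the rest of income spent on x_2.
Plugging in: x_1* = (8·4.96/10.5)² = 14.2812.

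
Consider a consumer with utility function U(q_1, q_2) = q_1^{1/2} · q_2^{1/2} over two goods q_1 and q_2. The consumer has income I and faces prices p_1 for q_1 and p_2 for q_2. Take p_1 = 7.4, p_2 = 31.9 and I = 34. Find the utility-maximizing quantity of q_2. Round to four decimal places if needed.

q_2* = 0.5329

MU_q_1/MU_q_2 = (0.5·q_2)/(0.5·q_1); tangency sets this equal to p_1/p_2.
Rearranging, p_2·q_2 = p_1·q_1. Substituting into the budget gives p_1·q_1·(1 + 1) = I.
Demand: q_1*(p_1,p_2,I) = 0.5·I/p_1 and q_2* = 0.5·I/p_2.
At p_1=7.4, p_2=31.9, I=34: q_2* = 0.5·34/31.9 = 0.5329.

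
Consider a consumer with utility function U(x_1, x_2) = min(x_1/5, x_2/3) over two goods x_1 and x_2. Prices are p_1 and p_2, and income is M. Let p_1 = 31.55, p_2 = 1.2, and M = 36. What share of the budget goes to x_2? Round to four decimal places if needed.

With perfect complements, no substitution: consume in ratio x_1:x_2 = 5:3.
Budget: p_1·x_1 + p_2·(3/5)·x_1 = M, so (5·p_1 + 3·p_2)·x_1 = 5·M.
Demand: x_1*(p_1,p_2,M) = 5·M/(5·p_1 + 3·p_2), x_2* = 3·M/(5·p_1 + 3·p_2).
Here 5·31.55 + 3·1.2 = 161.35, giving x_1* = 1.1156 and x_2* = 0.6694.
Expenditure on x_2: 1.2·0.6694 = 0.8032; share = 0.0223.

share on x_2 = 0.0223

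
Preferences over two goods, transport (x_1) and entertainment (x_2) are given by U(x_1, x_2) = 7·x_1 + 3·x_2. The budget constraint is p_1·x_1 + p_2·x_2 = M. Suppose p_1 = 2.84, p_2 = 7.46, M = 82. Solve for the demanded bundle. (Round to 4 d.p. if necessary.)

x_1* = 28.8732, x_2* = 0

Linear utility — the consumer picks whichever good has higher MU/price: 7/2.84 = 2.4648 vs 3/7.46 = 0.4021.
x_1 gives more utility per dollar, so spend all income on x_1: x_1* = M/p_1, x_2* = 0.
Numerically: x_1* = 28.8732, x_2* = 0.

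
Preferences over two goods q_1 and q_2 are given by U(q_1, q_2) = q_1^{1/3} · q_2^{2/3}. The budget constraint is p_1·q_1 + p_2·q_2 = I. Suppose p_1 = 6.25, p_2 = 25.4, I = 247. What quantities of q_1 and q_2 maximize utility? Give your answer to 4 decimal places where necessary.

MU_q_1/MU_q_2 = (1/3·q_2)/(2/3·q_1); tangency sets this equal to p_1/p_2.
So 1/3·p_2·q_2 = 2/3·p_1·q_1; combined with the budget, a share 1/3 of income goes to q_1.
Demand: q_1*(p_1,p_2,I) = 1/3·I/p_1 and q_2* = 2/3·I/p_2.
At p_1=6.25, p_2=25.4, I=247: q_1* = 1/3·247/6.25 = 13.1733, q_2* = 6.4829.

q_1* = 13.1733, q_2* = 6.4829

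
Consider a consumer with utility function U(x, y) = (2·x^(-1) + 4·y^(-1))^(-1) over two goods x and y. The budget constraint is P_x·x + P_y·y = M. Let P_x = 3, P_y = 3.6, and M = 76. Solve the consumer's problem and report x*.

x* = 9.9378

MU_x ∝ 2·x^(-2), MU_y ∝ 4·y^(-2), so MRS = (1/2)·(y/x)^(2) = P_x/P_y.
Solve for the ratio: y/x = [2·P_x/P_y]^(0.5).
With the ratio pinned down, the budget gives x* = M/(P_x + P_y·(y/x)) and y* = (y/x)·x*.
Numerically y/x = 1.290994, so x* = 76/(3 + 3.6·1.290994) = 9.9378.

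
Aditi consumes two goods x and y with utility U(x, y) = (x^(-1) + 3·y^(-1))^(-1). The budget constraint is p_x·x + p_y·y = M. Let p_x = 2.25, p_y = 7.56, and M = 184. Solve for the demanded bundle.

From the CES first-order condition, (1/3)·(y/x)^(2) = p_x/p_y.
Hence y/x = (3·p_x/p_y)^(1/(2)), i.e. raised to the 0.5 power.
Substitute y = (y/x)·x into the budget: x* = M/(p_x + p_y·(y/x)).
Numerically y/x = 0.944911, so x* = 184/(2.25 + 7.56·0.944911) = 19.588 and y* = 0.944911·19.588 = 18.5089.

x* = 19.588, y* = 18.5089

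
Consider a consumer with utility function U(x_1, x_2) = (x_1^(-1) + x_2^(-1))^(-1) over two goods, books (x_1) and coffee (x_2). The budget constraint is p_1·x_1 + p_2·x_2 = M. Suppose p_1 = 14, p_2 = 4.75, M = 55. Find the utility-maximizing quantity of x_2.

MU_x_1 ∝ x_1^(-2), MU_x_2 ∝ x_2^(-2), so MRS = (x_2/x_1)^(2) = p_1/p_2.
Hence x_2/x_1 = (p_1/p_2)^(1/(2)), i.e. raised to the 0.5 power.
With the ratio pinned down, the budget gives x_1* = M/(p_1 + p_2·(x_2/x_1)) and x_2* = (x_2/x_1)·x_1*.
Numerically x_2/x_1 = 1.71679, so x_1* = 55/(14 + 4.75·1.71679) = 2.4825 and x_2* = 1.71679·2.4825 = 4.262.

x_2* = 4.262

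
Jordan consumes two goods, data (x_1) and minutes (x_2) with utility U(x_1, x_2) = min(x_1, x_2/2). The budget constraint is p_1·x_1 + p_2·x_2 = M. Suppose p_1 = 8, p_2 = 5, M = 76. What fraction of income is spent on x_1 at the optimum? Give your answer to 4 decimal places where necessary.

With perfect complements, no substitution: consume in ratio x_1:x_2 = 1:2.
Budget: p_1·x_1 + p_2·2·x_1 = M, so (p_1 + 2·p_2)·x_1 = M.
Demand: x_1*(p_1,p_2,M) = M/(p_1 + 2·p_2), x_2* = 2·M/(p_1 + 2·p_2).
Here 8 + 2·5 = 18, giving x_1* = 4.2222 and x_2* = 8.4444.
Expenditure on x_1: 8·4.2222 = 33.7778; share = 0.4444.

share on x_1 = 0.4444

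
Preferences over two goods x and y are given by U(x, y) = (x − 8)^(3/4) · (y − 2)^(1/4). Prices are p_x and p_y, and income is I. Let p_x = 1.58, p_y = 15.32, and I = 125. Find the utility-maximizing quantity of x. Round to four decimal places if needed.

MRS = 3·(y−2)/(x−8). Tangency with p_x/p_y gives y−2 = (1/3)·(p_x/p_y)·(x−8).
Substituting into the budget: x* = 8 + 0.75·(I − 8·p_x − 2·p_y)/p_x, and y* = 2 + 0.25·(…)/p_y.
Discretionary income = 125 − 8·1.58 − 2·15.32 = 81.72; x* = 8 + 0.75·81.72/1.58 = 46.7911.

x* = 46.7911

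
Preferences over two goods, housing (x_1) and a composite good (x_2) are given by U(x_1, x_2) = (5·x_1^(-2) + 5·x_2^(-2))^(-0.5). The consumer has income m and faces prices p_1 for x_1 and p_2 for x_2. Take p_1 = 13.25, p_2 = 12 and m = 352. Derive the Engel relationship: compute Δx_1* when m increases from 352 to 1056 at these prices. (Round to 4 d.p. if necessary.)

Δx_1* = 27.4432

MU_x_1 ∝ 5·x_1^(-3), MU_x_2 ∝ 5·x_2^(-3), so MRS = (x_2/x_1)^(3) = p_1/p_2.
Hence x_2/x_1 = (p_1/p_2)^(1/(3)), i.e. raised to the 1/3 power.
Substitute x_2 = (x_2/x_1)·x_1 into the budget: x_1* = m/(p_1 + p_2·(x_2/x_1)).
Numerically x_2/x_1 = 1.033582, so x_1* = 352/(13.25 + 12·1.033582) = 13.7216.
At m' = 1056: x_1* = 41.1648. Change: 41.1648 − 13.7216 = 27.4432.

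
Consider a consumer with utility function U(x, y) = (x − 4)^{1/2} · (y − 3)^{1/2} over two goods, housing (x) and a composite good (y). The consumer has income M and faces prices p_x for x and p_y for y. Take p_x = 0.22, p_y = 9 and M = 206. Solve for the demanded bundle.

MRS = (y−3)/(x−4). Tangency with p_x/p_y gives y−3 = (p_x/p_y)·(x−4).
After buying the subsistence bundle (4, 3), a share 0.5 of the remaining income goes to x: x* = 4 + 0.5·(M − 4p_x − 3p_y)/p_x.
Discretionary income = 206 − 4·0.22 − 3·9 = 178.12; x* = 4 + 0.5·178.12/0.22 = 408.8182; y* = 3 + 0.5·178.12/9 = 12.8956.

x* = 408.8182, y* = 12.8956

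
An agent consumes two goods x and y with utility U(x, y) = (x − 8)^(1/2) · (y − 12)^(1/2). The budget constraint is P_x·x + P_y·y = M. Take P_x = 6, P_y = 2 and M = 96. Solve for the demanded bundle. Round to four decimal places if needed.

This is Cobb-Douglas in (x−8, y−12): tangency gives 0.5·P_y·(y−12) = 0.5·P_x·(x−8).
Substituting into the budget: x* = 8 + 0.5·(M − 8·P_x − 12·P_y)/P_x, and y* = 12 + 0.5·(…)/P_y.
Discretionary income = 96 − 8·6 − 12·2 = 24; x* = 8 + 0.5·24/6 = 10; y* = 12 + 0.5·24/2 = 18.

x* = 10, y* = 18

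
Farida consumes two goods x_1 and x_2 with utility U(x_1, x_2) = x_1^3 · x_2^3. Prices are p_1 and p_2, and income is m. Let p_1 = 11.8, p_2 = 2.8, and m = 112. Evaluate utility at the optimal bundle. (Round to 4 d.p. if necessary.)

V = 855082.5547

The MRS is x_2/x_1. Set MRS = p_1/p_2.
So 3·p_2·x_2 = 3·p_1·x_1; combined with the budget, a share 0.5 of income goes to x_1.
Demand: x_1*(p_1,p_2,m) = 0.5·m/p_1 and x_2* = 0.5·m/p_2.
At p_1=11.8, p_2=2.8, m=112: x_1* = 0.5·112/11.8 = 4.7458, x_2* = 20.
Utility at the optimum: U(4.7458, 20) = 855082.5547.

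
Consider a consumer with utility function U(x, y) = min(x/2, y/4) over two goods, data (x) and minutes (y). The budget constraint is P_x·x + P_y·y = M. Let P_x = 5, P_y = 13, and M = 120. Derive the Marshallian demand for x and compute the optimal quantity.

x* = 3.871

With perfect complements, no substitution: consume in ratio x:y = 2:4.
Budget: P_x·x + P_y·2·x = M, so (2·P_x + 4·P_y)·x = 2·M.
Demand: x*(P_x,P_y,M) = 2·M/(2·P_x + 4·P_y), y* = 4·M/(2·P_x + 4·P_y).
Here 2·5 + 4·13 = 62, giving x* = 3.871.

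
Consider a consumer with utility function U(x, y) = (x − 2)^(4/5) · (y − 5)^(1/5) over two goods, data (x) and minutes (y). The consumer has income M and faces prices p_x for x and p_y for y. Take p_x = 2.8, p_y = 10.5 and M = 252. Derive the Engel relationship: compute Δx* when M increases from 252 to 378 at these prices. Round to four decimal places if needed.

Δx* = 36

After buying the subsistence bundle (2, 5), a share 0.8 of the remaining income goes to x: x* = 2 + 0.8·(M − 2p_x − 5p_y)/p_x.
Discretionary income = 252 − 2·2.8 − 5·10.5 = 193.9; x* = 2 + 0.8·193.9/2.8 = 57.4.
At M' = 378: x* = 93.4. Change: 93.4 − 57.4 = 36.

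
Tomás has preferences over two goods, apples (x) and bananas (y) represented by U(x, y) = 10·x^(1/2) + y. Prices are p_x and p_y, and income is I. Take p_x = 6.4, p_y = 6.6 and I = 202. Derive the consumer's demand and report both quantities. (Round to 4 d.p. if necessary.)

Set MRS = p_x/p_y: 5·x^(−1/2) = p_x/p_y.
Thus x* = (5·p_y/p_x)² — independent of I — with the rest of income spent on y.
Plugging in: x* = (5·6.6/6.4)² = 26.5869, y* = 4.8248.

x* = 26.5869, y* = 4.8248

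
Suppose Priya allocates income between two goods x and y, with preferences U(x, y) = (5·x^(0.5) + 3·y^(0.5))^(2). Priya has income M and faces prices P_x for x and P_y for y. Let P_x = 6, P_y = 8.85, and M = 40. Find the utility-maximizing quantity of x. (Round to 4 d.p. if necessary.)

MU_x ∝ 5·x^(-0.5), MU_y ∝ 3·y^(-0.5), so MRS = (5/3)·(y/x)^(0.5) = P_x/P_y.
Solve for the ratio: y/x = [(3/5)·P_x/P_y]^(2).
Substitute y = (y/x)·x into the budget: x* = M/(P_x + P_y·(y/x)).
Numerically y/x = 0.16547, so x* = 40/(6 + 8.85·0.16547) = 5.3588.

x* = 5.3588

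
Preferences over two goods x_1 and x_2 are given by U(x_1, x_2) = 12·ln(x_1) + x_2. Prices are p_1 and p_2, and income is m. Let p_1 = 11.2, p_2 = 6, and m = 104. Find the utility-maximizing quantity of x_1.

x_1* = 6.4286

Set MRS = p_1/p_2: (12/x_1)/1 = p_1/p_2.
So x_1*(p_1,p_2) = 12·p_2/p_1, independent of income; and x_2* = (m − 12·p_2)/p_2.
At the given prices: x_1* = 12·6/11.2 = 6.4286.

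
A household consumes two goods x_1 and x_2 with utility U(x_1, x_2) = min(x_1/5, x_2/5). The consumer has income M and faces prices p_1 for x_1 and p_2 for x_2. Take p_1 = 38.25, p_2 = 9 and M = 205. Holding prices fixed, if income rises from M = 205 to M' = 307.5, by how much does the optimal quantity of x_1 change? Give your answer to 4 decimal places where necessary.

Δx_1* = 2.1693

Leontief preferences: the optimum is at the kink where x_1/5 = x_2/5, i.e. x_2 = x_1.
Budget: p_1·x_1 + p_2·x_1 = M, so (5·p_1 + 5·p_2)·x_1 = 5·M.
Demand: x_1*(p_1,p_2,M) = 5·M/(5·p_1 + 5·p_2), x_2* = 5·M/(5·p_1 + 5·p_2).
Here 5·38.25 + 5·9 = 236.25, giving x_1* = 4.3386.
At M' = 307.5: x_1* = 6.5079. Change: 6.5079 − 4.3386 = 2.1693.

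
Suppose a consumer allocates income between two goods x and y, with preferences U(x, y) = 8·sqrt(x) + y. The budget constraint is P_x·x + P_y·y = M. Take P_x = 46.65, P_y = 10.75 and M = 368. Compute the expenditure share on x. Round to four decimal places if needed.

Utility is quasi-linear in y; the FOC for x is 4/√x = P_x/P_y.
Solve: √x = 4·P_y/P_x, so x*(P_x,P_y) = (4·P_y/P_x)², and y* = (M − P_x·x*)/P_y.
Plugging in: x* = (4·10.75/46.65)² = 0.8496, y* = 30.5455.
Expenditure on x: 46.65·0.8496 = 39.6356; share = 0.1077.

share on x = 0.1077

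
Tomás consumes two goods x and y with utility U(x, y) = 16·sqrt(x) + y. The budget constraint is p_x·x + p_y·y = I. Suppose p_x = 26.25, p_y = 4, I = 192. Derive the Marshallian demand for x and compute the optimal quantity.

x* = 1.4861

Utility is quasi-linear in y; the FOC for x is 8/√x = p_x/p_y.
Thus x* = (8·p_y/p_x)² — independent of I — with the rest of income spent on y.
Plugging in: x* = (8·4/26.25)² = 1.4861.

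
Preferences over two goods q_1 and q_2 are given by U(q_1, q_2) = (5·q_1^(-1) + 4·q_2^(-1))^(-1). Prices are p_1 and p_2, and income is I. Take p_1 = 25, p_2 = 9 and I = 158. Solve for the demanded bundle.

From the CES first-order condition, (5/4)·(q_2/q_1)^(2) = p_1/p_2.
Hence q_2/q_1 = ((4/5)·p_1/p_2)^(1/(2)), i.e. raised to the 0.5 power.
With the ratio pinned down, the budget gives q_1* = I/(p_1 + p_2·(q_2/q_1)) and q_2* = (q_2/q_1)·q_1*.
Numerically q_2/q_1 = 1.490712, so q_1* = 158/(25 + 9·1.490712) = 4.1128 and q_2* = 1.490712·4.1128 = 6.131.

q_1* = 4.1128, q_2* = 6.131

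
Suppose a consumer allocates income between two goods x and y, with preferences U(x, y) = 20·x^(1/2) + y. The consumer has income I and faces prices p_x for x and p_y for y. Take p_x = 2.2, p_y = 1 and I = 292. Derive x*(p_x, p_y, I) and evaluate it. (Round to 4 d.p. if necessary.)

Utility is quasi-linear in y; the FOC for x is 10/√x = p_x/p_y.
Solve: √x = 10·p_y/p_x, so x*(p_x,p_y) = (10·p_y/p_x)², and y* = (I − p_x·x*)/p_y.
Plugging in: x* = (10·1/2.2)² = 20.6612.

x* = 20.6612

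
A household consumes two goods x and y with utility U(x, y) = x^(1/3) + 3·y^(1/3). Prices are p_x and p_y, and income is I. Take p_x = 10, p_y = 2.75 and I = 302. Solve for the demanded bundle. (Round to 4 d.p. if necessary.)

x* = 2.7684, y* = 99.7511

MU_x ∝ x^(-2/3), MU_y ∝ 3·y^(-2/3), so MRS = (1/3)·(y/x)^(2/3) = p_x/p_y.
Hence y/x = (3·p_x/p_y)^(1/(2/3)), i.e. raised to the 1.5 power.
Substitute y = (y/x)·x into the budget: x* = I/(p_x + p_y·(y/x)).
Numerically y/x = 36.031541, so x* = 302/(10 + 2.75·36.031541) = 2.7684 and y* = 36.031541·2.7684 = 99.7511.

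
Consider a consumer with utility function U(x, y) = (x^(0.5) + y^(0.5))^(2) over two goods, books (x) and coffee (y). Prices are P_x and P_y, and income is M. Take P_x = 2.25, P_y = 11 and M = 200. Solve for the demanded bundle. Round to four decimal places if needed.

Substitute y = (y/x)·x into the budget: x* = M/(P_x + P_y·(y/x)).
Numerically y/x = 0.041839, so x* = 200/(2.25 + 11·0.041839) = 73.7945 and y* = 0.041839·73.7945 = 3.0875.

x* = 73.7945, y* = 3.0875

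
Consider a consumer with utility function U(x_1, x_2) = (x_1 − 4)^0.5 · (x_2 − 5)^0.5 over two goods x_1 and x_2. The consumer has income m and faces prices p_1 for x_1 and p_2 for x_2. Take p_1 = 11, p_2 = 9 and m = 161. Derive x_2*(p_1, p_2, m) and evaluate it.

x_2* = 9

MRS = (x_2−5)/(x_1−4). Tangency with p_1/p_2 gives x_2−5 = (p_1/p_2)·(x_1−4).
Substituting into the budget: x_1* = 4 + 0.5·(m − 4·p_1 − 5·p_2)/p_1, and x_2* = 5 + 0.5·(…)/p_2.
Discretionary income = 161 − 4·11 − 5·9 = 72; x_2* = 5 + 0.5·72/9 = 9.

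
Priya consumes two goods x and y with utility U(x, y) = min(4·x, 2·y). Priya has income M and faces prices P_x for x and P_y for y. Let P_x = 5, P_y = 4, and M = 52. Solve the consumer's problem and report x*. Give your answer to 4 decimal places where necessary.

x* = 4

Leontief preferences: the optimum is at the kink where x/2 = y/4, i.e. y = 2·x.
Budget: P_x·x + P_y·2·x = M, so (2·P_x + 4·P_y)·x = 2·M.
Demand: x*(P_x,P_y,M) = 2·M/(2·P_x + 4·P_y), y* = 4·M/(2·P_x + 4·P_y).
Here 2·5 + 4·4 = 26, giving x* = 4.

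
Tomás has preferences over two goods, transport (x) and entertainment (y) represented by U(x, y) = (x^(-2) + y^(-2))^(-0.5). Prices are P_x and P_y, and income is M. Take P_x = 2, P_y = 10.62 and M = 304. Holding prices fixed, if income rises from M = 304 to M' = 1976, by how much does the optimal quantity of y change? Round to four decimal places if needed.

MRS = MU_x/MU_y = (y/x)^(3). Set equal to P_x/P_y.
Solve for the ratio: y/x = [P_x/P_y]^(1/3).
With the ratio pinned down, the budget gives x* = M/(P_x + P_y·(y/x)) and y* = (y/x)·x*.
Numerically y/x = 0.573194, so x* = 304/(2 + 10.62·0.573194) = 37.5897 and y* = 0.573194·37.5897 = 21.5462.
At M' = 1976: y* = 140.0503. Change: 140.0503 − 21.5462 = 118.5041.

Δy* = 118.5041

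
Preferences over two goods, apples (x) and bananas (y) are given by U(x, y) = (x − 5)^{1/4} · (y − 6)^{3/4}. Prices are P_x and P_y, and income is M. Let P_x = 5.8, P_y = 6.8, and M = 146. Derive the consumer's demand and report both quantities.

x* = 8.2845, y* = 14.4044

After buying the subsistence bundle (5, 6), a share 0.25 of the remaining income goes to x: x* = 5 + 0.25·(M − 5P_x − 6P_y)/P_x.
Discretionary income = 146 − 5·5.8 − 6·6.8 = 76.2; x* = 5 + 0.25·76.2/5.8 = 8.2845; y* = 6 + 0.75·76.2/6.8 = 14.4044.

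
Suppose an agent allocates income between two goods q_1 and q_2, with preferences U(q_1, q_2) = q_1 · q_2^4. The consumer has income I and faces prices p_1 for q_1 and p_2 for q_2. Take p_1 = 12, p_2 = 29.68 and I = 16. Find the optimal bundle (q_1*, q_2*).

q_1* = 0.2667, q_2* = 0.4313

MU_q_1/MU_q_2 = (q_2)/(4·q_1); tangency sets this equal to p_1/p_2.
Rearranging, p_2·q_2 = 4·p_1·q_1. Substituting into the budget gives p_1·q_1·(1 + 4) = I.
Demand: q_1*(p_1,p_2,I) = 0.2·I/p_1 and q_2* = 0.8·I/p_2.
At p_1=12, p_2=29.68, I=16: q_1* = 0.2·16/12 = 0.2667, q_2* = 0.4313.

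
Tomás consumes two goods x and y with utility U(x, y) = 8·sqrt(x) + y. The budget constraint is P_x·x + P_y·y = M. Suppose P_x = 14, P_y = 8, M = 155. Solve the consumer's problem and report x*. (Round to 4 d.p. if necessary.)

Set MRS = P_x/P_y: 4·x^(−1/2) = P_x/P_y.
Thus x* = (4·P_y/P_x)² — independent of M — with the rest of income spent on y.
Plugging in: x* = (4·8/14)² = 5.2245.

x* = 5.2245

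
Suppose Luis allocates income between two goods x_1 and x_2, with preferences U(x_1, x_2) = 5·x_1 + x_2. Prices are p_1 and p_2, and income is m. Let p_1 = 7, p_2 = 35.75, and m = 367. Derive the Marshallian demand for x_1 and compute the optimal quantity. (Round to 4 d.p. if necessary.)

Linear utility — the consumer picks whichever good has higher MU/price: 5/7 = 0.7143 vs 1/35.75 = 0.028.
x_1 gives more utility per dollar, so spend all income on x_1: x_1* = m/p_1, x_2* = 0.
Numerically: x_1* = 52.4286, x_2* = 0.

x_1* = 52.4286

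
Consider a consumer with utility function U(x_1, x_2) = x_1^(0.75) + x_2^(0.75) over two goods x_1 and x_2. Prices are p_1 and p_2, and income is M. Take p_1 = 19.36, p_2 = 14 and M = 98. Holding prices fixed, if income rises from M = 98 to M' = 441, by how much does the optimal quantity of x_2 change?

From the CES first-order condition, (x_2/x_1)^(0.25) = p_1/p_2.
Solve for the ratio: x_2/x_1 = [p_1/p_2]^(4).
With the ratio pinned down, the budget gives x_1* = M/(p_1 + p_2·(x_2/x_1)) and x_2* = (x_2/x_1)·x_1*.
Numerically x_2/x_1 = 3.656868, so x_1* = 98/(19.36 + 14·3.656868) = 1.389 and x_2* = 3.656868·1.389 = 5.0793.
At M' = 441: x_2* = 22.8567. Change: 22.8567 − 5.0793 = 17.7774.

Δx_2* = 17.7774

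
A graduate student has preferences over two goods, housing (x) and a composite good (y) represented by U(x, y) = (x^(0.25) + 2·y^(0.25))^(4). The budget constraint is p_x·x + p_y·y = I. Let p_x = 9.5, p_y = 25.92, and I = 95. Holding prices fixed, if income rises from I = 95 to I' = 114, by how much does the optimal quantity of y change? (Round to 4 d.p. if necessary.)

Δy* = 0.4715

MU_x ∝ x^(-0.75), MU_y ∝ 2·y^(-0.75), so MRS = (1/2)·(y/x)^(0.75) = p_x/p_y.
Solve for the ratio: y/x = [2·p_x/p_y]^(4/3).
With the ratio pinned down, the budget gives x* = I/(p_x + p_y·(y/x)) and y* = (y/x)·x*.
Numerically y/x = 0.660934, so x* = 95/(9.5 + 25.92·0.660934) = 3.5672 and y* = 0.660934·3.5672 = 2.3577.
At I' = 114: y* = 2.8292. Change: 2.8292 − 2.3577 = 0.4715.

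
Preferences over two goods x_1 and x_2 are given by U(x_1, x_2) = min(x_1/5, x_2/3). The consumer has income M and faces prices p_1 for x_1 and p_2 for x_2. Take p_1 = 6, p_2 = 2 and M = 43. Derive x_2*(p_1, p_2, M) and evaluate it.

With perfect complements, no substitution: consume in ratio x_1:x_2 = 5:3.
Budget: p_1·x_1 + p_2·(3/5)·x_1 = M, so (5·p_1 + 3·p_2)·x_1 = 5·M.
Demand: x_1*(p_1,p_2,M) = 5·M/(5·p_1 + 3·p_2), x_2* = 3·M/(5·p_1 + 3·p_2).
Here 5·6 + 3·2 = 36, giving x_2* = 3.5833.

x_2* = 3.5833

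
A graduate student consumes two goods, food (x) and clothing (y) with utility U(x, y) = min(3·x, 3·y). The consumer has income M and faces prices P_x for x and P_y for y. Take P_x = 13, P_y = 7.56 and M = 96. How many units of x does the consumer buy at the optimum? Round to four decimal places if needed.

x* = 4.6693

With perfect complements, no substitution: consume in ratio x:y = 3:3.
Budget: P_x·x + P_y·x = M, so (3·P_x + 3·P_y)·x = 3·M.
Demand: x*(P_x,P_y,M) = 3·M/(3·P_x + 3·P_y), y* = 3·M/(3·P_x + 3·P_y).
Here 3·13 + 3·7.56 = 61.68, giving x* = 4.6693.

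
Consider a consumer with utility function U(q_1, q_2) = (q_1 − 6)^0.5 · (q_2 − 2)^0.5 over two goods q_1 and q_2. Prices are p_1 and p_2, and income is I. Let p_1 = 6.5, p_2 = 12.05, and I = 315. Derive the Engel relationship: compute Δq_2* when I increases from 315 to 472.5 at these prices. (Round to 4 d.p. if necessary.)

MRS = (q_2−2)/(q_1−6). Tangency with p_1/p_2 gives q_2−2 = (p_1/p_2)·(q_1−6).
After buying the subsistence bundle (6, 2), a share 0.5 of the remaining income goes to q_1: q_1* = 6 + 0.5·(I − 6p_1 − 2p_2)/p_1.
Discretionary income = 315 − 6·6.5 − 2·12.05 = 251.9; q_2* = 2 + 0.5·251.9/12.05 = 12.4523.
At I' = 472.5: q_2* = 18.9876. Change: 18.9876 − 12.4523 = 6.5353.

Δq_2* = 6.5353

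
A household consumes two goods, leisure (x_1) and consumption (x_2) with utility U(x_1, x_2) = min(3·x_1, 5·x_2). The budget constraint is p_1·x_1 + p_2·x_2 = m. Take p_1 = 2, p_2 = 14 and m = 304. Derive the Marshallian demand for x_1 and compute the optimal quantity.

Leontief preferences: the optimum is at the kink where x_1/5 = x_2/3, i.e. x_2 = (3/5)·x_1.
Budget: p_1·x_1 + p_2·(3/5)·x_1 = m, so (5·p_1 + 3·p_2)·x_1 = 5·m.
Demand: x_1*(p_1,p_2,m) = 5·m/(5·p_1 + 3·p_2), x_2* = 3·m/(5·p_1 + 3·p_2).
Here 5·2 + 3·14 = 52, giving x_1* = 29.2308.

x_1* = 29.2308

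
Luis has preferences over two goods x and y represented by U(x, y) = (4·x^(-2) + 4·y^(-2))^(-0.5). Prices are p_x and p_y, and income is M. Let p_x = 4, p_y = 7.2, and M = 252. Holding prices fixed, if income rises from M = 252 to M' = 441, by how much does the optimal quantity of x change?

Δx* = 19.0545

MU_x ∝ 4·x^(-3), MU_y ∝ 4·y^(-3), so MRS = (y/x)^(3) = p_x/p_y.
Hence y/x = (p_x/p_y)^(1/(3)), i.e. raised to the 1/3 power.
With the ratio pinned down, the budget gives x* = M/(p_x + p_y·(y/x)) and y* = (y/x)·x*.
Numerically y/x = 0.822071, so x* = 252/(4 + 7.2·0.822071) = 25.406.
At M' = 441: x* = 44.4605. Change: 44.4605 − 25.406 = 19.0545.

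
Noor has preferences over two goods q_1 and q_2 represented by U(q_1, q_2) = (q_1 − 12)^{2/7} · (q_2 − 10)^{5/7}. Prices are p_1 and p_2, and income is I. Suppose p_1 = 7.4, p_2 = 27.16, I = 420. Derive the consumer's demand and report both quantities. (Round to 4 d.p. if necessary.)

MRS = (2/5)·(q_2−10)/(q_1−12). Tangency with p_1/p_2 gives q_2−10 = (5/2)·(p_1/p_2)·(q_1−12).
Substituting into the budget: q_1* = 12 + 2/7·(I − 12·p_1 − 10·p_2)/p_1, and q_2* = 10 + 5/7·(…)/p_2.
Discretionary income = 420 − 12·7.4 − 10·27.16 = 59.6; q_1* = 12 + 2/7·59.6/7.4 = 14.3012; q_2* = 10 + 5/7·59.6/27.16 = 11.5674.

q_1* = 14.3012, q_2* = 11.5674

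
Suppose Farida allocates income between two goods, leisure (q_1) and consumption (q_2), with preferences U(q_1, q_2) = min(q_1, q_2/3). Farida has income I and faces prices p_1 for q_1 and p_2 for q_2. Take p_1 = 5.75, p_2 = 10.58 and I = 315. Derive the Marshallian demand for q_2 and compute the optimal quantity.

With perfect complements, no substitution: consume in ratio q_1:q_2 = 1:3.
Budget: p_1·q_1 + p_2·3·q_1 = I, so (p_1 + 3·p_2)·q_1 = I.
Demand: q_1*(p_1,p_2,I) = I/(p_1 + 3·p_2), q_2* = 3·I/(p_1 + 3·p_2).
Here 5.75 + 3·10.58 = 37.49, giving q_2* = 25.2067.

q_2* = 25.2067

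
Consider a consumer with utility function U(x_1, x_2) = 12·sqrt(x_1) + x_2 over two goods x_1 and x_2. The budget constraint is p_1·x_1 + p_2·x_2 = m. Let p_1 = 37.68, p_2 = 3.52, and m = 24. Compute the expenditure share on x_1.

Set MRS = p_1/p_2: 6·x_1^(−1/2) = p_1/p_2.
Thus x_1* = (6·p_2/p_1)² — independent of m — with the rest of income spent on x_2.
Plugging in: x_1* = (6·3.52/37.68)² = 0.3142, x_2* = 3.4551.
Expenditure on x_1: 37.68·0.3142 = 11.838; share = 0.4932.

share on x_1 = 0.4932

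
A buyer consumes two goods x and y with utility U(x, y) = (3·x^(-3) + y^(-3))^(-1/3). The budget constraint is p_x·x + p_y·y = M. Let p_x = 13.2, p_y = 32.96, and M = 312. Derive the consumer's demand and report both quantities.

x* = 9.4195, y* = 5.6937

MU_x ∝ 3·x^(-4), MU_y ∝ y^(-4), so MRS = 3·(y/x)^(4) = p_x/p_y.
Hence y/x = ((1/3)·p_x/p_y)^(1/(4)), i.e. raised to the 0.25 power.
Substitute y = (y/x)·x into the budget: x* = M/(p_x + p_y·(y/x)).
Numerically y/x = 0.604458, so x* = 312/(13.2 + 32.96·0.604458) = 9.4195 and y* = 0.604458·9.4195 = 5.6937.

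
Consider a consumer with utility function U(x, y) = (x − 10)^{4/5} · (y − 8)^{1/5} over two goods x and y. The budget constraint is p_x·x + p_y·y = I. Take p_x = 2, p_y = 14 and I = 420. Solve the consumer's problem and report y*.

MRS = 4·(y−8)/(x−10). Tangency with p_x/p_y gives y−8 = (1/4)·(p_x/p_y)·(x−10).
After buying the subsistence bundle (10, 8), a share 0.8 of the remaining income goes to x: x* = 10 + 0.8·(I − 10p_x − 8p_y)/p_x.
Discretionary income = 420 − 10·2 − 8·14 = 288; y* = 8 + 0.2·288/14 = 12.1143.

y* = 12.1143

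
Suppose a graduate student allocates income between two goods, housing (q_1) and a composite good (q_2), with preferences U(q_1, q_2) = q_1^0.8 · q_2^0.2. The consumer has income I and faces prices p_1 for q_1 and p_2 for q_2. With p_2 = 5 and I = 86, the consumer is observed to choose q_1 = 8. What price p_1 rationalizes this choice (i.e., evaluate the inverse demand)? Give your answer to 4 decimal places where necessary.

p_1 = 8.6

Tangency: MRS = 4·q_2/q_1 = p_1/p_2.
Rearranging, p_2·q_2 = (1/4)·p_1·q_1. Substituting into the budget gives p_1·q_1·(1 + (1/4)) = I.
Demand: q_1*(p_1,p_2,I) = 0.8·I/p_1 and q_2* = 0.2·I/p_2.
Set q_1* = 8 in the demand function and solve for p_1: p_1 = 8.6.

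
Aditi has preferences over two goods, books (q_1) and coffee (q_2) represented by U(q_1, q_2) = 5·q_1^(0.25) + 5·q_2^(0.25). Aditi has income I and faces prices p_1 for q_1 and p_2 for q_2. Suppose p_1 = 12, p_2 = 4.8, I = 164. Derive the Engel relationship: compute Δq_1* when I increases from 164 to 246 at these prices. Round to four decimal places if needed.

From the CES first-order condition, (q_2/q_1)^(0.75) = p_1/p_2.
Hence q_2/q_1 = (p_1/p_2)^(1/(0.75)), i.e. raised to the 4/3 power.
With the ratio pinned down, the budget gives q_1* = I/(p_1 + p_2·(q_2/q_1)) and q_2* = (q_2/q_1)·q_1*.
Numerically q_2/q_1 = 3.393022, so q_1* = 164/(12 + 4.8·3.393022) = 5.7978.
At I' = 246: q_1* = 8.6967. Change: 8.6967 − 5.7978 = 2.8989.

Δq_1* = 2.8989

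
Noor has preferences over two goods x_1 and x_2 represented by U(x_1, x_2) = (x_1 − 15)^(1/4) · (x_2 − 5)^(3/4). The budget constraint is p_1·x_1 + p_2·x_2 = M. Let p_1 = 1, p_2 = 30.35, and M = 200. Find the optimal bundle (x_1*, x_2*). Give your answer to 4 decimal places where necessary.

MRS = (1/3)·(x_2−5)/(x_1−15). Tangency with p_1/p_2 gives x_2−5 = 3·(p_1/p_2)·(x_1−15).
After buying the subsistence bundle (15, 5), a share 0.25 of the remaining income goes to x_1: x_1* = 15 + 0.25·(M − 15p_1 − 5p_2)/p_1.
Discretionary income = 200 − 15·1 − 5·30.35 = 33.25; x_1* = 15 + 0.25·33.25/1 = 23.3125; x_2* = 5 + 0.75·33.25/30.35 = 5.8217.

x_1* = 23.3125, x_2* = 5.8217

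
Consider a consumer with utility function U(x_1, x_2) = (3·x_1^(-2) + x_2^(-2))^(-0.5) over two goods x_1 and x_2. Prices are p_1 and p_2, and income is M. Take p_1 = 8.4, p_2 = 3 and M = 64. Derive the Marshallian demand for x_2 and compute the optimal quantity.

x_2* = 5.5194

Numerically x_2/x_1 = 0.977265, so x_1* = 64/(8.4 + 3·0.977265) = 5.6478 and x_2* = 0.977265·5.6478 = 5.5194.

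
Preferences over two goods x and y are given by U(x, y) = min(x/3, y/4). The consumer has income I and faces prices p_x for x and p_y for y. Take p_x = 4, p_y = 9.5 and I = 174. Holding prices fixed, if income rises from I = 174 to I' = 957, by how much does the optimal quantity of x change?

Δx* = 46.98

Here 3·4 + 4·9.5 = 50, giving x* = 10.44.
At I' = 957: x* = 57.42. Change: 57.42 − 10.44 = 46.98.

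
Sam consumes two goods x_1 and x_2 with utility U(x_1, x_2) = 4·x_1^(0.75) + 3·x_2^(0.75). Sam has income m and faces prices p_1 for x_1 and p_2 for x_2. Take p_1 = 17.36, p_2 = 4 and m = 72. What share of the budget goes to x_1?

Substitute x_2 = (x_2/x_1)·x_1 into the budget: x_1* = m/(p_1 + p_2·(x_2/x_1)).
Numerically x_2/x_1 = 112.254555, so x_1* = 72/(17.36 + 4·112.254555) = 0.1544 and x_2* = 112.254555·0.1544 = 17.33.
Expenditure on x_1: 17.36·0.1544 = 2.6801; share = 0.0372.

share on x_1 = 0.0372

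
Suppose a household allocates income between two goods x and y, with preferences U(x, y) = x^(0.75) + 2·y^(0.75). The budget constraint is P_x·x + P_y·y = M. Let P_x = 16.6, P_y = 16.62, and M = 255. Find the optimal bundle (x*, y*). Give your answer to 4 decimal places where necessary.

x* = 0.9067, y* = 14.4374

From the CES first-order condition, (1/2)·(y/x)^(0.25) = P_x/P_y.
Hence y/x = (2·P_x/P_y)^(1/(0.25)), i.e. raised to the 4 power.
Substitute y = (y/x)·x into the budget: x* = M/(P_x + P_y·(y/x)).
Numerically y/x = 15.923123, so x* = 255/(16.6 + 16.62·15.923123) = 0.9067 and y* = 15.923123·0.9067 = 14.4374.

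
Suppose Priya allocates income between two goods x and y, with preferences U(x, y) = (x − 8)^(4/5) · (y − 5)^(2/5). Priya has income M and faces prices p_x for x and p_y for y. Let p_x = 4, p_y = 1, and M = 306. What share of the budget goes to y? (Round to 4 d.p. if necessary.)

This is Cobb-Douglas in (x−8, y−5): tangency gives 0.8·p_y·(y−5) = 0.4·p_x·(x−8).
Substituting into the budget: x* = 8 + 2/3·(M − 8·p_x − 5·p_y)/p_x, and y* = 5 + 1/3·(…)/p_y.
Discretionary income = 306 − 8·4 − 5·1 = 269; x* = 8 + 2/3·269/4 = 52.8333; y* = 5 + 1/3·269/1 = 94.6667.
Expenditure on y: 1·94.6667 = 94.6667; share = 0.3094.

share on y = 0.3094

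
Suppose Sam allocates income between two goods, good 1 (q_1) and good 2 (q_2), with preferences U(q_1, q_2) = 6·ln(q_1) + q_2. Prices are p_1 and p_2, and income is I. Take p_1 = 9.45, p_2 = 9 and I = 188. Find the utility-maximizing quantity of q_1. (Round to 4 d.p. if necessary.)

Set MRS = p_1/p_2: (6/q_1)/1 = p_1/p_2.
So q_1*(p_1,p_2) = 6·p_2/p_1, independent of income; and q_2* = (I − 6·p_2)/p_2.
At the given prices: q_1* = 6·9/9.45 = 5.7143.

q_1* = 5.7143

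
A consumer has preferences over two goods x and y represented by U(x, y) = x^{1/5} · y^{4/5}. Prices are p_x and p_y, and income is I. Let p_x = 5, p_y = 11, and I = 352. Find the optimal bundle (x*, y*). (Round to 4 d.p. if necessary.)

x* = 14.08, y* = 25.6

The MRS is (1/4)·y/x. Set MRS = p_x/p_y.
So 0.2·p_y·y = 0.8·p_x·x; combined with the budget, a share 0.2 of income goes to x.
Demand: x*(p_x,p_y,I) = 0.2·I/p_x and y* = 0.8·I/p_y.
At p_x=5, p_y=11, I=352: x* = 0.2·352/5 = 14.08, y* = 25.6.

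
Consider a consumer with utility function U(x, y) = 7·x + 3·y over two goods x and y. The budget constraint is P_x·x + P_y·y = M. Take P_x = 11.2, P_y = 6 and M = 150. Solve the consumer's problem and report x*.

x* = 13.3929

Linear utility — the consumer picks whichever good has higher MU/price: 7/11.2 = 0.625 vs 3/6 = 0.5.
x gives more utility per dollar, so spend all income on x: x* = M/P_x, y* = 0.
Numerically: x* = 13.3929, y* = 0.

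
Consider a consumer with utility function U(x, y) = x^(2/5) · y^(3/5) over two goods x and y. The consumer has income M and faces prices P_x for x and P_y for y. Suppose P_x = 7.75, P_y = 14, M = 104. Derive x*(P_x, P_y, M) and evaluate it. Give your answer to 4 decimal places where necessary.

Demand: x*(P_x,P_y,M) = 0.4·M/P_x and y* = 0.6·M/P_y.
At P_x=7.75, P_y=14, M=104: x* = 0.4·104/7.75 = 5.3677.

x* = 5.3677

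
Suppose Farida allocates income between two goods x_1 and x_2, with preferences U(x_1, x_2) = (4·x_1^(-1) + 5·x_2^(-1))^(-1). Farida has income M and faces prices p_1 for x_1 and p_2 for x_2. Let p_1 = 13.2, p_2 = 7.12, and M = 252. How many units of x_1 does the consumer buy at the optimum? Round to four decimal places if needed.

MU_x_1 ∝ 4·x_1^(-2), MU_x_2 ∝ 5·x_2^(-2), so MRS = (4/5)·(x_2/x_1)^(2) = p_1/p_2.
Hence x_2/x_1 = ((5/4)·p_1/p_2)^(1/(2)), i.e. raised to the 0.5 power.
With the ratio pinned down, the budget gives x_1* = M/(p_1 + p_2·(x_2/x_1)) and x_2* = (x_2/x_1)·x_1*.
Numerically x_2/x_1 = 1.522306, so x_1* = 252/(13.2 + 7.12·1.522306) = 10.483.

x_1* = 10.483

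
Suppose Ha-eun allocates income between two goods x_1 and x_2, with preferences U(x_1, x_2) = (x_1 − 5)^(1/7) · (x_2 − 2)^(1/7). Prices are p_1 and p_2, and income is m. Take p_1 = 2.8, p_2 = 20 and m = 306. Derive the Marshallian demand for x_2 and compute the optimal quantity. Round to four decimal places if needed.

This is Cobb-Douglas in (x_1−5, x_2−2): tangency gives 1/7·p_2·(x_2−2) = 1/7·p_1·(x_1−5).
Substituting into the budget: x_1* = 5 + 0.5·(m − 5·p_1 − 2·p_2)/p_1, and x_2* = 2 + 0.5·(…)/p_2.
Discretionary income = 306 − 5·2.8 − 2·20 = 252; x_2* = 2 + 0.5·252/20 = 8.3.

x_2* = 8.3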